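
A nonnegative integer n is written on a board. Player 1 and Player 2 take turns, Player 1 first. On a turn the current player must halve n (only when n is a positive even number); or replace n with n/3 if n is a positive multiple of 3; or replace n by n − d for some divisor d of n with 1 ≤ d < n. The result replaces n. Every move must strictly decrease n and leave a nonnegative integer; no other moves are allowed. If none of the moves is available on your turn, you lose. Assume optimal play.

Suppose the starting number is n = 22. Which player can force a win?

Compute win/loss labels from the base case upward. A position with no move is L. Any other position is W if it can reach an L in one move, else L.
n=0: no move → L
n=1: no move → L
n=2: can move to 1, which is L ⇒ W
n=3: can move to 1, which is L ⇒ W
n=4: moves to 2(W), 3(W); every one is W ⇒ L
n=5: can move to 4, which is L ⇒ W
n=6: can move to 4, which is L ⇒ W
n=7: the only move is to 6(W), a W ⇒ L
n=8: can move to 4, which is L ⇒ W
n=9: moves to 3(W), 6(W), 8(W); every one is W ⇒ L
n=10: can move to 9, which is L ⇒ W
n=11: the only move is to 10(W), a W ⇒ L
n=12: can move to 4, which is L ⇒ W
n=13: the only move is to 12(W), a W ⇒ L
n=14: can move to 7, which is L ⇒ W
n=15: moves to 5(W), 10(W), 12(W), 14(W); every one is W ⇒ L
n=16: can move to 15, which is L ⇒ W
n=17: the only move is to 16(W), a W ⇒ L
n=18: can move to 9, which is L ⇒ W
n=19: the only move is to 18(W), a W ⇒ L
n=20: can move to 15, which is L ⇒ W
n=21: can move to 7, which is L ⇒ W
n=22: can move to 11, which is L ⇒ W
The starting position 22 is W: Player 1 should move to 11, handing over an L position.

Player 1 wins.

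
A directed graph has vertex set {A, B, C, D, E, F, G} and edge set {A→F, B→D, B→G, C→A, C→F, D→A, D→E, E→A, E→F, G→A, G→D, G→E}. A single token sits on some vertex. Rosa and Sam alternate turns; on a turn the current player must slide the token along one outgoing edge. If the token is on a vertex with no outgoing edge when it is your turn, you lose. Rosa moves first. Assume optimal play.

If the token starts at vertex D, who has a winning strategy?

Work bottom-up. With no move the player to move loses. Otherwise the position is W if at least one move leads to an L position for the opponent, and L if every move leads to a W.
Every edge goes from a vertex to one that appears earlier in the order F, A, E, D, C, G, B, so processing vertices in that order labels each vertex after all of its successors.
F: no outgoing edge → L
A: reaches L-position F → W
E: reaches L-position F → W
D: only reaches E(W), A(W), all W → L
C: reaches L-position F → W
G: reaches L-position D → W
B: reaches L-position D → W
The starting position D is L: whatever Rosa does, the opponent receives a W position.

Sam wins.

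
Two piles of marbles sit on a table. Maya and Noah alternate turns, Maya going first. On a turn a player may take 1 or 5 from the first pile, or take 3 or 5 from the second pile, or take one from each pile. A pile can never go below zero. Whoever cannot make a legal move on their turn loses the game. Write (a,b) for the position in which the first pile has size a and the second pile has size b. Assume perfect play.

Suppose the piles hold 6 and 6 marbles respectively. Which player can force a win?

Work bottom-up. With no move the player to move loses. Otherwise the position is W if at least one move leads to an L position for the opponent, and L if every move leads to a W.
No move ever increases a pile, so every position that can arise here has a ≤ 6 and b ≤ 6; it is enough to label the cells with 0 ≤ a ≤ 6 and 0 ≤ b ≤ 6.
Every move lowers a or b (never raises either), so fill the grid row by row in increasing a, and left to right within a row: each cell's successors are then already labelled.
      b=0  b=1  b=2  b=3  b=4  b=5  b=6
a=0:    L    L    L    W    W    W    W
a=1:    W    W    W    W    L    L    L
a=2:    L    L    L    W    W    W    W
a=3:    W    W    W    W    L    L    L
a=4:    L    L    L    W    W    W    W
a=5:    W    W    W    W    L    L    L
a=6:    L    L    L    W    W    W    W
Cells with no legal move (terminal, hence L): (0,0), (0,1), (0,2).
The remaining L cells, each justified by listing all of its moves:
(1,4): moves to (0,4)(W), (1,1)(W), (0,3)(W); every one is W ⇒ L
(1,5): moves to (0,5)(W), (1,2)(W), (1,0)(W), (0,4)(W); every one is W ⇒ L
(1,6): moves to (0,6)(W), (1,3)(W), (1,1)(W), (0,5)(W); every one is W ⇒ L
(2,0): the only move is to (1,0)(W), a W ⇒ L
(2,1): moves to (1,1)(W), (1,0)(W); every one is W ⇒ L
(2,2): moves to (1,2)(W), (1,1)(W); every one is W ⇒ L
(3,4): moves to (2,4)(W), (3,1)(W), (2,3)(W); every one is W ⇒ L
(3,5): moves to (2,5)(W), (3,2)(W), (3,0)(W), (2,4)(W); every one is W ⇒ L
(3,6): moves to (2,6)(W), (3,3)(W), (3,1)(W), (2,5)(W); every one is W ⇒ L
(4,0): the only move is to (3,0)(W), a W ⇒ L
(4,1): moves to (3,1)(W), (3,0)(W); every one is W ⇒ L
(4,2): moves to (3,2)(W), (3,1)(W); every one is W ⇒ L
(5,4): moves to (4,4)(W), (0,4)(W), (5,1)(W), (4,3)(W); every one is W ⇒ L
(5,5): moves to (4,5)(W), (0,5)(W), (5,2)(W), (5,0)(W), (4,4)(W); every one is W ⇒ L
(5,6): moves to (4,6)(W), (0,6)(W), (5,3)(W), (5,1)(W), (4,5)(W); every one is W ⇒ L
(6,0): moves to (5,0)(W), (1,0)(W); every one is W ⇒ L
(6,1): moves to (5,1)(W), (1,1)(W), (5,0)(W); every one is W ⇒ L
(6,2): moves to (5,2)(W), (1,2)(W), (5,1)(W); every one is W ⇒ L
Every other cell has at least one move into one of the L cells above, so it is W.
The starting position (6,6) is W: Maya should move to (5,6), handing over an L position.

Maya wins.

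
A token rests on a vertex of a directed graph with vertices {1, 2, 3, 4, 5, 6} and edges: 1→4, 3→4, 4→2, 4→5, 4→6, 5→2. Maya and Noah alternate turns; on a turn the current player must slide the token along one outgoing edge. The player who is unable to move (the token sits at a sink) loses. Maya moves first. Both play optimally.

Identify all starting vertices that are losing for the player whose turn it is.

1, 2, 3, 6

Label each position W (a win for the player to move) or L (a loss). A position with no legal move is L; any other position is W exactly when some move reaches an L, and L when every move reaches a W.
Every edge goes from a vertex to one that appears earlier in the order 2, 6, 5, 4, 1, 3, so processing vertices in that order labels each vertex after all of its successors.
2: no outgoing edge → L
6: no outgoing edge → L
5: W (go to 2, an L position)
4: W (go to 6, an L position)
1: L (sole option 4(W) is W)
3: L (sole option 4(W) is W)
The losing starting vertices are exactly the entries labelled L in this table (4 of them).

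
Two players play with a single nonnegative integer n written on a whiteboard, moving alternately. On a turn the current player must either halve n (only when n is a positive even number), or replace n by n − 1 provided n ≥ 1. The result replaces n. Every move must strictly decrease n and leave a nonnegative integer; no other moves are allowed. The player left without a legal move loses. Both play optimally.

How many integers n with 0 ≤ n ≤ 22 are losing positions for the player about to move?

Classify positions by backward induction: terminal positions (no move available) are L. From any other position, the mover wins iff some move reaches an L.
n=0: no move → L
n=1: can move to 0, which is L ⇒ W
n=2: the only move is to 1(W), a W ⇒ L
n=3: can move to 2, which is L ⇒ W
n=4: can move to 2, which is L ⇒ W
n=5: the only move is to 4(W), a W ⇒ L
n=6: can move to 5, which is L ⇒ W
n=7: the only move is to 6(W), a W ⇒ L
n=8: can move to 7, which is L ⇒ W
n=9: the only move is to 8(W), a W ⇒ L
n=10: can move to 5, which is L ⇒ W
n=11: the only move is to 10(W), a W ⇒ L
n=12: can move to 11, which is L ⇒ W
n=13: the only move is to 12(W), a W ⇒ L
n=14: can move to 7, which is L ⇒ W
n=15: the only move is to 14(W), a W ⇒ L
n=16: can move to 15, which is L ⇒ W
n=17: the only move is to 16(W), a W ⇒ L
n=18: can move to 9, which is L ⇒ W
n=19: the only move is to 18(W), a W ⇒ L
n=20: can move to 19, which is L ⇒ W
n=21: the only move is to 20(W), a W ⇒ L
n=22: can move to 11, which is L ⇒ W
L entries with 0 ≤ n ≤ 22: n = 0, 2, 5, 7, 9, 11, 13, 15, 17, 19, 21; that makes 11.

11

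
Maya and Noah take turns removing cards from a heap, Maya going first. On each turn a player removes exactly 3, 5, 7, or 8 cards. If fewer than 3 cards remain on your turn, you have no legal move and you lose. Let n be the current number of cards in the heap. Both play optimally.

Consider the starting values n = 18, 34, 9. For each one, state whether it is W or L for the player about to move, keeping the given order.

18: W, 34: L, 9: W

Use the standard recursion: the mover loses at a terminal position; elsewhere, the mover wins exactly when some move hands the opponent an L position.
n=0: no move → L
n=1: no move → L
n=2: no move → L
n=3: W (go to 0, an L position)
n=4: W (go to 1, an L position)
n=5: W (go to 2, an L position)
n=6: W (go to 1, an L position)
n=7: W (go to 2, an L position)
n=8: W (go to 1, an L position)
n=9: W (go to 2, an L position)
n=10: W (go to 2, an L position)
n=11: L (options 8(W), 6(W), 4(W), 3(W) are all W)
n=12: L (options 9(W), 7(W), 5(W), 4(W) are all W)
n=13: L (options 10(W), 8(W), 6(W), 5(W) are all W)
n=14: W (go to 11, an L position)
n=15: W (go to 12, an L position)
n=16: W (go to 13, an L position)
n=17: W (go to 12, an L position)
n=18: W (go to 13, an L position)
n=19: W (go to 12, an L position)
n=20: W (go to 13, an L position)
n=21: W (go to 13, an L position)
n=22: L (options 19(W), 17(W), 15(W), 14(W) are all W)
n=23: L (options 20(W), 18(W), 16(W), 15(W) are all W)
n=24: L (options 21(W), 19(W), 17(W), 16(W) are all W)
n=25: W (go to 22, an L position)
n=26: W (go to 23, an L position)
n=27: W (go to 24, an L position)
n=28: W (go to 23, an L position)
n=29: W (go to 24, an L position)
n=30: W (go to 23, an L position)
n=31: W (go to 24, an L position)
n=32: W (go to 24, an L position)
n=33: L (options 30(W), 28(W), 26(W), 25(W) are all W)
n=34: L (options 31(W), 29(W), 27(W), 26(W) are all W)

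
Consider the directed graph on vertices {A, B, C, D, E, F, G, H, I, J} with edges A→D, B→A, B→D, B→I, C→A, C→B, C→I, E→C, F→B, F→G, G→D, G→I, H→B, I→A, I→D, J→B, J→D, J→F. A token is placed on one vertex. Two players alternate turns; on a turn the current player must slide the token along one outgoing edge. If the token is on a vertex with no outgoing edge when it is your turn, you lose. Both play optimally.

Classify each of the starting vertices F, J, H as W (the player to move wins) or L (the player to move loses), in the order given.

F: L, J: W, H: L

Compute win/loss labels from the base case upward. A position with no move is L. Any other position is W if it can reach an L in one move, else L.
Every edge goes from a vertex to one that appears earlier in the order D, A, I, B, H, C, G, F, J, E, so processing vertices in that order labels each vertex after all of its successors.
D: no outgoing edge → L
A: can move to D, which is L ⇒ W
I: can move to D, which is L ⇒ W
B: can move to D, which is L ⇒ W
H: the only move is to B(W), a W ⇒ L
C: moves to B(W), I(W), A(W); every one is W ⇒ L
G: can move to D, which is L ⇒ W
F: moves to G(W), B(W); every one is W ⇒ L
J: can move to F, which is L ⇒ W
E: can move to C, which is L ⇒ W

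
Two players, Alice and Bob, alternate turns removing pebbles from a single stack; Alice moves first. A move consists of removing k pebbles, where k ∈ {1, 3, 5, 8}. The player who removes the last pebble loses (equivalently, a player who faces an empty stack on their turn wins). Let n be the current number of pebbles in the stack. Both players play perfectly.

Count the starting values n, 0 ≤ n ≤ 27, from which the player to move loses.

9

Label each position W (a win for the player to move) or L (a loss). A position with no legal move is W; any other position is W exactly when some move reaches an L, and L when every move reaches a W.
n=0: no move; the opponent has just taken the last pebble and therefore loses → W
n=1: →0(W) only, which is W, so L
n=2: →1(L), so W
n=3: →2(W), 0(W) — all W, so L
n=4: →3(L), so W
n=5: →4(W), 2(W), 0(W) — all W, so L
n=6: →5(L), so W
n=7: →6(W), 4(W), 2(W) — all W, so L
n=8: →7(L), so W
n=9: →1(L), so W
n=10: →7(L), so W
n=11: →3(L), so W
n=12: →7(L), so W
n=13: →5(L), so W
n=14: →13(W), 11(W), 9(W), 6(W) — all W, so L
n=15: →14(L), so W
n=16: →15(W), 13(W), 11(W), 8(W) — all W, so L
n=17: →16(L), so W
n=18: →17(W), 15(W), 13(W), 10(W) — all W, so L
n=19: →18(L), so W
n=20: →19(W), 17(W), 15(W), 12(W) — all W, so L
n=21: →20(L), so W
n=22: →14(L), so W
n=23: →20(L), so W
n=24: →16(L), so W
n=25: →20(L), so W
n=26: →18(L), so W
n=27: →26(W), 24(W), 22(W), 19(W) — all W, so L
L entries with 0 ≤ n ≤ 27: n = 1, 3, 5, 7, 14, 16, 18, 20, 27; that makes 9.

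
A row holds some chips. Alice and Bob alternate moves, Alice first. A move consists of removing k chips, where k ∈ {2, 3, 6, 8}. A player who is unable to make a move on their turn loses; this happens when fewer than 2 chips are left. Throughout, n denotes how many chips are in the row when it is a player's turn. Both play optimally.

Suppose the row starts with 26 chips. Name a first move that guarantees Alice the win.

Remove 2, leaving 24.

Use the standard recursion: the mover loses at a terminal position; elsewhere, the mover wins exactly when some move hands the opponent an L position.
n=0: no move → L
n=1: no move → L
n=2: →0(L), so W
n=3: →1(L), so W
n=4: →1(L), so W
n=5: →3(W), 2(W) — all W, so L
n=6: →0(L), so W
n=7: →5(L), so W
n=8: →5(L), so W
n=9: →1(L), so W
n=10: →8(W), 7(W), 4(W), 2(W) — all W, so L
n=11: →5(L), so W
n=12: →10(L), so W
n=13: →10(L), so W
n=14: →12(W), 11(W), 8(W), 6(W) — all W, so L
n=15: →13(W), 12(W), 9(W), 7(W) — all W, so L
n=16: →14(L), so W
n=17: →15(L), so W
n=18: →15(L), so W
n=19: →17(W), 16(W), 13(W), 11(W) — all W, so L
n=20: →14(L), so W
n=21: →19(L), so W
n=22: →19(L), so W
n=23: →15(L), so W
n=24: →22(W), 21(W), 18(W), 16(W) — all W, so L
n=25: →19(L), so W
n=26: →24(L), so W
From 26, the L positions reachable in one move are: 24.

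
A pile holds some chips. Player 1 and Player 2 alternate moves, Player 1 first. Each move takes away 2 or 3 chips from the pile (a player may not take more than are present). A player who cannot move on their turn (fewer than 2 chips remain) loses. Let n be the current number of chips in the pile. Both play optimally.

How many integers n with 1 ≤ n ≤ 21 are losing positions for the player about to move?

Classify positions by backward induction: terminal positions (no move available) are L. From any other position, the mover wins iff some move reaches an L.
n=0: no move → L
n=1: no move → L
n=2: reaches L-position 0 → W
n=3: reaches L-position 1 → W
n=4: reaches L-position 1 → W
n=5: only reaches 3(W), 2(W), all W → L
n=6: only reaches 4(W), 3(W), all W → L
n=7: reaches L-position 5 → W
n=8: reaches L-position 6 → W
n=9: reaches L-position 6 → W
n=10: only reaches 8(W), 7(W), all W → L
n=11: only reaches 9(W), 8(W), all W → L
n=12: reaches L-position 10 → W
n=13: reaches L-position 11 → W
n=14: reaches L-position 11 → W
n=15: only reaches 13(W), 12(W), all W → L
n=16: only reaches 14(W), 13(W), all W → L
n=17: reaches L-position 15 → W
n=18: reaches L-position 16 → W
n=19: reaches L-position 16 → W
n=20: only reaches 18(W), 17(W), all W → L
n=21: only reaches 19(W), 18(W), all W → L
L entries with 1 ≤ n ≤ 21 (n=0 is outside the asked range and is not counted): n = 1, 5, 6, 10, 11, 15, 16, 20, 21; that makes 9.

9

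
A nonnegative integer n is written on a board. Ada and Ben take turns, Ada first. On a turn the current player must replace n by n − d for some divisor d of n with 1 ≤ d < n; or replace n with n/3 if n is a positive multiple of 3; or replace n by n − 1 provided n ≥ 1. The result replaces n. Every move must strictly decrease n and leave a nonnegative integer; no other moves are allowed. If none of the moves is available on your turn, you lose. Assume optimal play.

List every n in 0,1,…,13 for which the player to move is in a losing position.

Build the W/L table. Terminal = L. A non-terminal position is W if it has a move to some L; otherwise it is L.
n=0: no move → L
n=1: W (go to 0, an L position)
n=2: L (sole option 1(W) is W)
n=3: W (go to 2, an L position)
n=4: W (go to 2, an L position)
n=5: L (sole option 4(W) is W)
n=6: W (go to 2, an L position)
n=7: L (sole option 6(W) is W)
n=8: W (go to 7, an L position)
n=9: L (options 3(W), 6(W), 8(W) are all W)
n=10: W (go to 5, an L position)
n=11: L (sole option 10(W) is W)
n=12: W (go to 9, an L position)
n=13: L (sole option 12(W) is W)
The losing starting values of n are exactly the entries labelled L in this table (7 of them).

0, 2, 5, 7, 9, 11, 13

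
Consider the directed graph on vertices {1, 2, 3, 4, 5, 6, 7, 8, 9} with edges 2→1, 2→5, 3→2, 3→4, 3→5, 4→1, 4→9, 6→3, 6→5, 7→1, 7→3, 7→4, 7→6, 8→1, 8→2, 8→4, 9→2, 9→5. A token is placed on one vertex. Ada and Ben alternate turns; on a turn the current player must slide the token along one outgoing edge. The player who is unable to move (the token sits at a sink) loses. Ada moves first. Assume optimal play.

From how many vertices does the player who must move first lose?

2

Work bottom-up. With no move the player to move loses. Otherwise the position is W if at least one move leads to an L position for the opponent, and L if every move leads to a W.
Every edge goes from a vertex to one that appears earlier in the order 1, 5, 2, 9, 4, 3, 6, 8, 7, so processing vertices in that order labels each vertex after all of its successors.
1: no outgoing edge → L
5: no outgoing edge → L
2: W (go to 5, an L position)
9: W (go to 5, an L position)
4: W (go to 1, an L position)
3: W (go to 5, an L position)
6: W (go to 5, an L position)
8: W (go to 1, an L position)
7: W (go to 1, an L position)
The L vertices are 1, 5; that is 2 in all.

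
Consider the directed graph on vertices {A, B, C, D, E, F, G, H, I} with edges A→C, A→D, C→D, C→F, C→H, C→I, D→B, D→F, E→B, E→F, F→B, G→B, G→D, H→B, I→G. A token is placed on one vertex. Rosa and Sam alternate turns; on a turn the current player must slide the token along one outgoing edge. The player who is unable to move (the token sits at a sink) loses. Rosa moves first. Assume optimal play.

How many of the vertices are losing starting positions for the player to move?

3

Build the W/L table. Terminal = L. A non-terminal position is W if it has a move to some L; otherwise it is L.
Every edge goes from a vertex to one that appears earlier in the order B, F, D, E, H, G, I, C, A, so processing vertices in that order labels each vertex after all of its successors.
B: no outgoing edge → L
F: reaches L-position B → W
D: reaches L-position B → W
E: reaches L-position B → W
H: reaches L-position B → W
G: reaches L-position B → W
I: only reaches G(W), which is W → L
C: reaches L-position I → W
A: only reaches C(W), D(W), all W → L
The L vertices are A, B, I; that is 3 in all.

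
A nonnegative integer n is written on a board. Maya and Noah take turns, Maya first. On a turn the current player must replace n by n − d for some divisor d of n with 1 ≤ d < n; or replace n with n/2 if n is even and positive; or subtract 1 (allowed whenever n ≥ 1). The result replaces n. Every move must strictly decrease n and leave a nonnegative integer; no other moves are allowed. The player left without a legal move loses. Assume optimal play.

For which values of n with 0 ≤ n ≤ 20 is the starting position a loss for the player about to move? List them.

Classify positions by backward induction: terminal positions (no move available) are L. From any other position, the mover wins iff some move reaches an L.
n=0: no move → L
n=1: W (go to 0, an L position)
n=2: L (sole option 1(W) is W)
n=3: W (go to 2, an L position)
n=4: W (go to 2, an L position)
n=5: L (sole option 4(W) is W)
n=6: W (go to 5, an L position)
n=7: L (sole option 6(W) is W)
n=8: W (go to 7, an L position)
n=9: L (options 6(W), 8(W) are all W)
n=10: W (go to 5, an L position)
n=11: L (sole option 10(W) is W)
n=12: W (go to 9, an L position)
n=13: L (sole option 12(W) is W)
n=14: W (go to 7, an L position)
n=15: L (options 10(W), 12(W), 14(W) are all W)
n=16: W (go to 15, an L position)
n=17: L (sole option 16(W) is W)
n=18: W (go to 9, an L position)
n=19: L (sole option 18(W) is W)
n=20: W (go to 15, an L position)
Reading off the rows marked L gives the requested list; there are 10 such values of n.

0, 2, 5, 7, 9, 11, 13, 15, 17, 19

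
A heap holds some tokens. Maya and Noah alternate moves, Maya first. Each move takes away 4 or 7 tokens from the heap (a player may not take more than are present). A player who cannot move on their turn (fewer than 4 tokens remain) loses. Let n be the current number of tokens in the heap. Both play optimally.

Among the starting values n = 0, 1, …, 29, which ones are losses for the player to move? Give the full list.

Use the standard recursion: the mover loses at a terminal position; elsewhere, the mover wins exactly when some move hands the opponent an L position.
n=0: no move → L
n=1: no move → L
n=2: no move → L
n=3: no move → L
n=4: reaches L-position 0 → W
n=5: reaches L-position 1 → W
n=6: reaches L-position 2 → W
n=7: reaches L-position 3 → W
n=8: reaches L-position 1 → W
n=9: reaches L-position 2 → W
n=10: reaches L-position 3 → W
n=11: only reaches 7(W), 4(W), all W → L
n=12: only reaches 8(W), 5(W), all W → L
n=13: only reaches 9(W), 6(W), all W → L
n=14: only reaches 10(W), 7(W), all W → L
n=15: reaches L-position 11 → W
n=16: reaches L-position 12 → W
n=17: reaches L-position 13 → W
n=18: reaches L-position 14 → W
n=19: reaches L-position 12 → W
n=20: reaches L-position 13 → W
n=21: reaches L-position 14 → W
n=22: only reaches 18(W), 15(W), all W → L
n=23: only reaches 19(W), 16(W), all W → L
n=24: only reaches 20(W), 17(W), all W → L
n=25: only reaches 21(W), 18(W), all W → L
n=26: reaches L-position 22 → W
n=27: reaches L-position 23 → W
n=28: reaches L-position 24 → W
n=29: reaches L-position 25 → W
Reading off the rows marked L gives the requested list; there are 12 such values of n.

0, 1, 2, 3, 11, 12, 13, 14, 22, 23, 24, 25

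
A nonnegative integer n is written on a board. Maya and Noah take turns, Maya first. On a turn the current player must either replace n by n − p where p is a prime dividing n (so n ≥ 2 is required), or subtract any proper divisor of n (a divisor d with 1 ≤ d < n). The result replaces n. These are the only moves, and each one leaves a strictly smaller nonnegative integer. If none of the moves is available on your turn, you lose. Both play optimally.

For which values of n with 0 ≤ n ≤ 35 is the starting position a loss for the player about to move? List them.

0, 1, 4, 9, 14, 20, 26, 32, 35

Classify positions by backward induction: terminal positions (no move available) are L. From any other position, the mover wins iff some move reaches an L.
n=0: no move → L
n=1: no move → L
n=2: can move to 0, which is L ⇒ W
n=3: can move to 0, which is L ⇒ W
n=4: moves to 2(W), 3(W); every one is W ⇒ L
n=5: can move to 0, which is L ⇒ W
n=6: can move to 4, which is L ⇒ W
n=7: can move to 0, which is L ⇒ W
n=8: can move to 4, which is L ⇒ W
n=9: moves to 6(W), 8(W); every one is W ⇒ L
n=10: can move to 9, which is L ⇒ W
n=11: can move to 0, which is L ⇒ W
n=12: can move to 9, which is L ⇒ W
n=13: can move to 0, which is L ⇒ W
n=14: moves to 7(W), 12(W), 13(W); every one is W ⇒ L
n=15: can move to 14, which is L ⇒ W
n=16: can move to 14, which is L ⇒ W
n=17: can move to 0, which is L ⇒ W
n=18: can move to 9, which is L ⇒ W
n=19: can move to 0, which is L ⇒ W
n=20: moves to 10(W), 15(W), 16(W), 18(W), 19(W); every one is W ⇒ L
n=21: can move to 14, which is L ⇒ W
n=22: can move to 20, which is L ⇒ W
n=23: can move to 0, which is L ⇒ W
n=24: can move to 20, which is L ⇒ W
n=25: can move to 20, which is L ⇒ W
n=26: moves to 13(W), 24(W), 25(W); every one is W ⇒ L
n=27: can move to 26, which is L ⇒ W
n=28: can move to 14, which is L ⇒ W
n=29: can move to 0, which is L ⇒ W
n=30: can move to 20, which is L ⇒ W
n=31: can move to 0, which is L ⇒ W
n=32: moves to 16(W), 24(W), 28(W), 30(W), 31(W); every one is W ⇒ L
n=33: can move to 32, which is L ⇒ W
n=34: can move to 32, which is L ⇒ W
n=35: moves to 28(W), 30(W), 34(W); every one is W ⇒ L
The losing starting values of n are exactly the entries labelled L in this table (9 of them).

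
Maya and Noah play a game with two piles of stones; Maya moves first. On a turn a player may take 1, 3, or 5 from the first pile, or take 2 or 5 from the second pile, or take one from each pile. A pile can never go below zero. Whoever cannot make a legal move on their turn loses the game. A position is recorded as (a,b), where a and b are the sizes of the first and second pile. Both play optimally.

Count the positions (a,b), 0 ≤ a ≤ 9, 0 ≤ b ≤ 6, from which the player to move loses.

21

Build the W/L table. Terminal = L. A non-terminal position is W if it has a move to some L; otherwise it is L.
Every move lowers a or b (never raises either), so fill the grid row by row in increasing a, and left to right within a row: each cell's successors are then already labelled.
      b=0  b=1  b=2  b=3  b=4  b=5  b=6
a=0:    L    L    W    W    L    W    W
a=1:    W    W    W    L    W    W    L
a=2:    L    L    W    W    W    W    W
a=3:    W    W    W    L    W    W    L
a=4:    L    L    W    W    W    W    W
a=5:    W    W    W    L    W    W    L
a=6:    L    L    W    W    W    W    W
a=7:    W    W    W    L    L    W    W
a=8:    L    L    W    W    W    W    W
a=9:    W    W    W    L    L    W    W
Cells with no legal move (terminal, hence L): (0,0), (0,1).
The remaining L cells, each justified by listing all of its moves:
(0,4): L (sole option (0,2)(W) is W)
(1,3): L (options (0,3)(W), (1,1)(W), (0,2)(W) are all W)
(1,6): L (options (0,6)(W), (1,4)(W), (1,1)(W), (0,5)(W) are all W)
(2,0): L (sole option (1,0)(W) is W)
(2,1): L (options (1,1)(W), (1,0)(W) are all W)
(3,3): L (options (2,3)(W), (0,3)(W), (3,1)(W), (2,2)(W) are all W)
(3,6): L (options (2,6)(W), (0,6)(W), (3,4)(W), (3,1)(W), (2,5)(W) are all W)
(4,0): L (options (3,0)(W), (1,0)(W) are all W)
(4,1): L (options (3,1)(W), (1,1)(W), (3,0)(W) are all W)
(5,3): L (options (4,3)(W), (2,3)(W), (0,3)(W), (5,1)(W), (4,2)(W) are all W)
(5,6): L (options (4,6)(W), (2,6)(W), (0,6)(W), (5,4)(W), (5,1)(W), (4,5)(W) are all W)
(6,0): L (options (5,0)(W), (3,0)(W), (1,0)(W) are all W)
(6,1): L (options (5,1)(W), (3,1)(W), (1,1)(W), (5,0)(W) are all W)
(7,3): L (options (6,3)(W), (4,3)(W), (2,3)(W), (7,1)(W), (6,2)(W) are all W)
(7,4): L (options (6,4)(W), (4,4)(W), (2,4)(W), (7,2)(W), (6,3)(W) are all W)
(8,0): L (options (7,0)(W), (5,0)(W), (3,0)(W) are all W)
(8,1): L (options (7,1)(W), (5,1)(W), (3,1)(W), (7,0)(W) are all W)
(9,3): L (options (8,3)(W), (6,3)(W), (4,3)(W), (9,1)(W), (8,2)(W) are all W)
(9,4): L (options (8,4)(W), (6,4)(W), (4,4)(W), (9,2)(W), (8,3)(W) are all W)
Every other cell has at least one move into one of the L cells above, so it is W.
L cells per row: a=0: 3, a=1: 2, a=2: 2, a=3: 2, a=4: 2, a=5: 2, a=6: 2, a=7: 2, a=8: 2, a=9: 2; total 21.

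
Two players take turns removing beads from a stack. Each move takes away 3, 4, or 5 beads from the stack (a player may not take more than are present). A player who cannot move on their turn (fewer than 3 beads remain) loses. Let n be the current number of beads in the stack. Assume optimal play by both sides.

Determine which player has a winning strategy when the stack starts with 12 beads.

The first player wins.

Compute win/loss labels from the base case upward. A position with no move is L. Any other position is W if it can reach an L in one move, else L.
n=0: no move → L
n=1: no move → L
n=2: no move → L
n=3: →0(L), so W
n=4: →1(L), so W
n=5: →2(L), so W
n=6: →2(L), so W
n=7: →2(L), so W
n=8: →5(W), 4(W), 3(W) — all W, so L
n=9: →6(W), 5(W), 4(W) — all W, so L
n=10: →7(W), 6(W), 5(W) — all W, so L
n=11: →8(L), so W
n=12: →9(L), so W
From 12 the player to move can remove 3, leaving 9, reaching an L position.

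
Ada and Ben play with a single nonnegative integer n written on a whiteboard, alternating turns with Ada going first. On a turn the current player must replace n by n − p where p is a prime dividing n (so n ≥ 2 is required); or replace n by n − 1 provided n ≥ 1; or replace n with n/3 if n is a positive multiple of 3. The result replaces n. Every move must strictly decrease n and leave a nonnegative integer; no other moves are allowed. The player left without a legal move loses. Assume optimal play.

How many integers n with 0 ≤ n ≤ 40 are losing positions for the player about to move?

11

Positions with no move are L. A position that does have a move is losing for the player to move precisely when every available move leads to a winning position for the opponent. Fill in the labels:
n=0: no move → L
n=1: →0(L), so W
n=2: →0(L), so W
n=3: →0(L), so W
n=4: →2(W), 3(W) — all W, so L
n=5: →0(L), so W
n=6: →4(L), so W
n=7: →0(L), so W
n=8: →6(W), 7(W) — all W, so L
n=9: →8(L), so W
n=10: →8(L), so W
n=11: →0(L), so W
n=12: →4(L), so W
n=13: →0(L), so W
n=14: →7(W), 12(W), 13(W) — all W, so L
n=15: →14(L), so W
n=16: →14(L), so W
n=17: →0(L), so W
n=18: →6(W), 15(W), 16(W), 17(W) — all W, so L
n=19: →0(L), so W
n=20: →18(L), so W
n=21: →14(L), so W
n=22: →11(W), 20(W), 21(W) — all W, so L
n=23: →0(L), so W
n=24: →8(L), so W
n=25: →20(W), 24(W) — all W, so L
n=26: →25(L), so W
n=27: →9(W), 24(W), 26(W) — all W, so L
n=28: →27(L), so W
n=29: →0(L), so W
n=30: →25(L), so W
n=31: →0(L), so W
n=32: →30(W), 31(W) — all W, so L
n=33: →22(L), so W
n=34: →32(L), so W
n=35: →28(W), 30(W), 34(W) — all W, so L
n=36: →35(L), so W
n=37: →0(L), so W
n=38: →19(W), 36(W), 37(W) — all W, so L
n=39: →38(L), so W
n=40: →35(L), so W
L entries with 0 ≤ n ≤ 40: n = 0, 4, 8, 14, 18, 22, 25, 27, 32, 35, 38; that makes 11.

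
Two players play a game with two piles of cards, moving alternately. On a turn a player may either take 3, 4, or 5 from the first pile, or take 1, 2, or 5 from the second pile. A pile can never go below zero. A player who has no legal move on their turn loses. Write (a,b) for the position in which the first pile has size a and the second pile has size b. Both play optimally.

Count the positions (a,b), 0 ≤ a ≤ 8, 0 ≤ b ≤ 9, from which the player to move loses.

31

Use the standard recursion: the mover loses at a terminal position; elsewhere, the mover wins exactly when some move hands the opponent an L position.
Every move lowers a or b (never raises either), so fill the grid row by row in increasing a, and left to right within a row: each cell's successors are then already labelled.
      b=0  b=1  b=2  b=3  b=4  b=5  b=6  b=7  b=8  b=9
a=0:    L    W    W    L    W    W    L    W    W    L
a=1:    L    W    W    L    W    W    L    W    W    L
a=2:    L    W    W    L    W    W    L    W    W    L
a=3:    W    L    W    W    L    W    W    L    W    W
a=4:    W    L    W    W    L    W    W    L    W    W
a=5:    W    L    W    W    L    W    W    L    W    W
a=6:    W    W    L    W    W    L    W    W    L    W
a=7:    W    W    L    W    W    L    W    W    L    W
a=8:    L    W    W    L    W    W    L    W    W    L
Cells with no legal move (terminal, hence L): (0,0), (1,0), (2,0).
The remaining L cells, each justified by listing all of its moves:
(0,3): moves to (0,2)(W), (0,1)(W); every one is W ⇒ L
(0,6): moves to (0,5)(W), (0,4)(W), (0,1)(W); every one is W ⇒ L
(0,9): moves to (0,8)(W), (0,7)(W), (0,4)(W); every one is W ⇒ L
(1,3): moves to (1,2)(W), (1,1)(W); every one is W ⇒ L
(1,6): moves to (1,5)(W), (1,4)(W), (1,1)(W); every one is W ⇒ L
(1,9): moves to (1,8)(W), (1,7)(W), (1,4)(W); every one is W ⇒ L
(2,3): moves to (2,2)(W), (2,1)(W); every one is W ⇒ L
(2,6): moves to (2,5)(W), (2,4)(W), (2,1)(W); every one is W ⇒ L
(2,9): moves to (2,8)(W), (2,7)(W), (2,4)(W); every one is W ⇒ L
(3,1): moves to (0,1)(W), (3,0)(W); every one is W ⇒ L
(3,4): moves to (0,4)(W), (3,3)(W), (3,2)(W); every one is W ⇒ L
(3,7): moves to (0,7)(W), (3,6)(W), (3,5)(W), (3,2)(W); every one is W ⇒ L
(4,1): moves to (1,1)(W), (0,1)(W), (4,0)(W); every one is W ⇒ L
(4,4): moves to (1,4)(W), (0,4)(W), (4,3)(W), (4,2)(W); every one is W ⇒ L
(4,7): moves to (1,7)(W), (0,7)(W), (4,6)(W), (4,5)(W), (4,2)(W); every one is W ⇒ L
(5,1): moves to (2,1)(W), (1,1)(W), (0,1)(W), (5,0)(W); every one is W ⇒ L
(5,4): moves to (2,4)(W), (1,4)(W), (0,4)(W), (5,3)(W), (5,2)(W); every one is W ⇒ L
(5,7): moves to (2,7)(W), (1,7)(W), (0,7)(W), (5,6)(W), (5,5)(W), (5,2)(W); every one is W ⇒ L
(6,2): moves to (3,2)(W), (2,2)(W), (1,2)(W), (6,1)(W), (6,0)(W); every one is W ⇒ L
(6,5): moves to (3,5)(W), (2,5)(W), (1,5)(W), (6,4)(W), (6,3)(W), (6,0)(W); every one is W ⇒ L
(6,8): moves to (3,8)(W), (2,8)(W), (1,8)(W), (6,7)(W), (6,6)(W), (6,3)(W); every one is W ⇒ L
(7,2): moves to (4,2)(W), (3,2)(W), (2,2)(W), (7,1)(W), (7,0)(W); every one is W ⇒ L
(7,5): moves to (4,5)(W), (3,5)(W), (2,5)(W), (7,4)(W), (7,3)(W), (7,0)(W); every one is W ⇒ L
(7,8): moves to (4,8)(W), (3,8)(W), (2,8)(W), (7,7)(W), (7,6)(W), (7,3)(W); every one is W ⇒ L
(8,0): moves to (5,0)(W), (4,0)(W), (3,0)(W); every one is W ⇒ L
(8,3): moves to (5,3)(W), (4,3)(W), (3,3)(W), (8,2)(W), (8,1)(W); every one is W ⇒ L
(8,6): moves to (5,6)(W), (4,6)(W), (3,6)(W), (8,5)(W), (8,4)(W), (8,1)(W); every one is W ⇒ L
(8,9): moves to (5,9)(W), (4,9)(W), (3,9)(W), (8,8)(W), (8,7)(W), (8,4)(W); every one is W ⇒ L
Every other cell has at least one move into one of the L cells above, so it is W.
L cells per row: a=0: 4, a=1: 4, a=2: 4, a=3: 3, a=4: 3, a=5: 3, a=6: 3, a=7: 3, a=8: 4; total 31.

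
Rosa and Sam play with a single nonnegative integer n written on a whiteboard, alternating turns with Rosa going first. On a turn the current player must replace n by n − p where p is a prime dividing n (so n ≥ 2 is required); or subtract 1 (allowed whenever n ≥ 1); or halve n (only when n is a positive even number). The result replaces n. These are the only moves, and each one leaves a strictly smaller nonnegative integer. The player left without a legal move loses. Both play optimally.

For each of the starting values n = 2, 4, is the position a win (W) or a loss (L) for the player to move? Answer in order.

Positions with no move are L. A position that does have a move is losing for the player to move precisely when every available move leads to a winning position for the opponent. Fill in the labels:
n=0: no move → L
n=1: can move to 0, which is L ⇒ W
n=2: can move to 0, which is L ⇒ W
n=3: can move to 0, which is L ⇒ W
n=4: moves to 2(W), 3(W); every one is W ⇒ L

2: W, 4: L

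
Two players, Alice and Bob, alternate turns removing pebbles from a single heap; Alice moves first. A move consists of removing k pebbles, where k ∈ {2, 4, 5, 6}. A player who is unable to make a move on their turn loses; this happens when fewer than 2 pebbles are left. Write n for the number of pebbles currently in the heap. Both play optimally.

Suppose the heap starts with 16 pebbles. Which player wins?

Work bottom-up. With no move the player to move loses. Otherwise the position is W if at least one move leads to an L position for the opponent, and L if every move leads to a W.
n=0: no move → L
n=1: no move → L
n=2: reaches L-position 0 → W
n=3: reaches L-position 1 → W
n=4: reaches L-position 0 → W
n=5: reaches L-position 1 → W
n=6: reaches L-position 1 → W
n=7: reaches L-position 1 → W
n=8: only reaches 6(W), 4(W), 3(W), 2(W), all W → L
n=9: only reaches 7(W), 5(W), 4(W), 3(W), all W → L
n=10: reaches L-position 8 → W
n=11: reaches L-position 9 → W
n=12: reaches L-position 8 → W
n=13: reaches L-position 9 → W
n=14: reaches L-position 9 → W
n=15: reaches L-position 9 → W
n=16: only reaches 14(W), 12(W), 11(W), 10(W), all W → L
Every move from 16 reaches a W position, so the mover loses.

Bob wins.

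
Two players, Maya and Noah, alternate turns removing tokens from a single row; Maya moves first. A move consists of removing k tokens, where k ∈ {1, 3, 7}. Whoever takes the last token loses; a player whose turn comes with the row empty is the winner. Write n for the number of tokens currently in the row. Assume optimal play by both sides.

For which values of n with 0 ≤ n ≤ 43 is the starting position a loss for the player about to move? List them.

Compute win/loss labels from the base case upward. A position with no move is W. Any other position is W if it can reach an L in one move, else L.
n=0: no move; the opponent has just taken the last token and therefore loses → W
n=1: the only move is to 0(W), a W ⇒ L
n=2: can move to 1, which is L ⇒ W
n=3: moves to 2(W), 0(W); every one is W ⇒ L
n=4: can move to 3, which is L ⇒ W
n=5: moves to 4(W), 2(W); every one is W ⇒ L
n=6: can move to 5, which is L ⇒ W
n=7: moves to 6(W), 4(W), 0(W); every one is W ⇒ L
n=8: can move to 7, which is L ⇒ W
n=9: moves to 8(W), 6(W), 2(W); every one is W ⇒ L
n=10: can move to 9, which is L ⇒ W
n=11: moves to 10(W), 8(W), 4(W); every one is W ⇒ L
n=12: can move to 11, which is L ⇒ W
n=13: moves to 12(W), 10(W), 6(W); every one is W ⇒ L
n=14: can move to 13, which is L ⇒ W
n=15: moves to 14(W), 12(W), 8(W); every one is W ⇒ L
n=16: can move to 15, which is L ⇒ W
n=17: moves to 16(W), 14(W), 10(W); every one is W ⇒ L
n=18: can move to 17, which is L ⇒ W
n=19: moves to 18(W), 16(W), 12(W); every one is W ⇒ L
n=20: can move to 19, which is L ⇒ W
n=21: moves to 20(W), 18(W), 14(W); every one is W ⇒ L
n=22: can move to 21, which is L ⇒ W
n=23: moves to 22(W), 20(W), 16(W); every one is W ⇒ L
n=24: can move to 23, which is L ⇒ W
n=25: moves to 24(W), 22(W), 18(W); every one is W ⇒ L
n=26: can move to 25, which is L ⇒ W
n=27: moves to 26(W), 24(W), 20(W); every one is W ⇒ L
n=28: can move to 27, which is L ⇒ W
n=29: moves to 28(W), 26(W), 22(W); every one is W ⇒ L
n=30: can move to 29, which is L ⇒ W
n=31: moves to 30(W), 28(W), 24(W); every one is W ⇒ L
n=32: can move to 31, which is L ⇒ W
n=33: moves to 32(W), 30(W), 26(W); every one is W ⇒ L
n=34: can move to 33, which is L ⇒ W
n=35: moves to 34(W), 32(W), 28(W); every one is W ⇒ L
n=36: can move to 35, which is L ⇒ W
n=37: moves to 36(W), 34(W), 30(W); every one is W ⇒ L
n=38: can move to 37, which is L ⇒ W
n=39: moves to 38(W), 36(W), 32(W); every one is W ⇒ L
n=40: can move to 39, which is L ⇒ W
n=41: moves to 40(W), 38(W), 34(W); every one is W ⇒ L
n=42: can move to 41, which is L ⇒ W
n=43: moves to 42(W), 40(W), 36(W); every one is W ⇒ L
The losing starting values of n are exactly the entries labelled L in this table (22 of them).

1, 3, 5, 7, 9, 11, 13, 15, 17, 19, 21, 23, 25, 27, 29, 31, 33, 35, 37, 39, 41, 43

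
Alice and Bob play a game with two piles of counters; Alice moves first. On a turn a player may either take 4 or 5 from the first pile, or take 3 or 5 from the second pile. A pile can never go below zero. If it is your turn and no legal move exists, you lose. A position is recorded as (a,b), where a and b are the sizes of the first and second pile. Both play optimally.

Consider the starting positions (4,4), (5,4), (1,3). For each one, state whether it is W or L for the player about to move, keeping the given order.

Build the W/L table. Terminal = L. A non-terminal position is W if it has a move to some L; otherwise it is L.
No move ever increases a pile, so every position that can arise here has a ≤ 5 and b ≤ 4; it is enough to label the cells with 0 ≤ a ≤ 5 and 0 ≤ b ≤ 4.
Every move lowers a or b (never raises either), so fill the grid row by row in increasing a, and left to right within a row: each cell's successors are then already labelled.
      b=0  b=1  b=2  b=3  b=4
a=0:    L    L    L    W    W
a=1:    L    L    L    W    W
a=2:    L    L    L    W    W
a=3:    L    L    L    W    W
a=4:    W    W    W    L    L
a=5:    W    W    W    L    L
Cells with no legal move (terminal, hence L): (0,0), (0,1), (0,2), (1,0), (1,1), (1,2), (2,0), (2,1), (2,2), (3,0), (3,1), (3,2).
The remaining L cells, each justified by listing all of its moves:
(4,3): only reaches (0,3)(W), (4,0)(W), all W → L
(4,4): only reaches (0,4)(W), (4,1)(W), all W → L
(5,3): only reaches (1,3)(W), (0,3)(W), (5,0)(W), all W → L
(5,4): only reaches (1,4)(W), (0,4)(W), (5,1)(W), all W → L
Every other cell has at least one move into one of the L cells above, so it is W.
(4,4): one of the L cells justified above, so L
(5,4): one of the L cells justified above, so L
(1,3): the move to (1,0) reaches an L cell, so W

(4,4): L, (5,4): L, (1,3): W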